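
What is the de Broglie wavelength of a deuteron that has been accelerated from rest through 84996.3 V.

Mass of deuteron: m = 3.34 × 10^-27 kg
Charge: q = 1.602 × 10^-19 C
6.95 × 10^-14 m

When a particle is accelerated through voltage V, it gains kinetic energy KE = qV.

The de Broglie wavelength is then λ = h/√(2mqV):

λ = h/√(2mqV)
λ = (6.626 × 10^-34 J·s) / √(2 × 3.34 × 10^-27 kg × 1.602 × 10^-19 C × 84996.3 V)
λ = 6.95 × 10^-14 m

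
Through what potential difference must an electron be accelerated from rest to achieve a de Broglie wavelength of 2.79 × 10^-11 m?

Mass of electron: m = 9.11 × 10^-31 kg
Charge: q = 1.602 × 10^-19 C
1.93 × 10^3 V

From λ = h/√(2mqV), we solve for V:

λ² = h²/(2mqV)
V = h²/(2mqλ²)
V = (6.626 × 10^-34 J·s)² / (2 × 9.11 × 10^-31 kg × 1.602 × 10^-19 C × (2.79 × 10^-11 m)²)
V = 1.93 × 10^3 V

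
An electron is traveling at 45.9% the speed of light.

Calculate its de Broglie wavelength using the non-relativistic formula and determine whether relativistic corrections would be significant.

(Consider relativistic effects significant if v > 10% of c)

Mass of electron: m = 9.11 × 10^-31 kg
Yes, relativistic corrections are needed.

Using the non-relativistic de Broglie formula λ = h/(mv):

v = 45.9% × c = 1.376 × 10^8 m/s

λ = h/(mv)
λ = (6.626 × 10^-34 J·s) / (9.11 × 10^-31 kg × 1.376 × 10^8 m/s)
λ = 5.29 × 10^-12 m

Since v = 45.9% of c > 10% of c, relativistic corrections ARE significant and the actual wavelength would differ from this non-relativistic estimate.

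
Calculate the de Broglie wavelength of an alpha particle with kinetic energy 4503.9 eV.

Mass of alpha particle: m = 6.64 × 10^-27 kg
2.14 × 10^-13 m

Using λ = h/√(2mKE):

First convert KE to Joules: KE = 4503.9 eV = 7.216 × 10^-16 J

λ = h/√(2mKE)
λ = (6.626 × 10^-34 J·s) / √(2 × 6.64 × 10^-27 kg × 7.216 × 10^-16 J)
λ = 2.14 × 10^-13 m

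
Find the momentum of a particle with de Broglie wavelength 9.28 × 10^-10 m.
7.14 × 10^-25 kg·m/s

From the de Broglie relation λ = h/p, we solve for p:

p = h/λ
p = (6.626 × 10^-34 J·s) / (9.28 × 10^-10 m)
p = 7.14 × 10^-25 kg·m/s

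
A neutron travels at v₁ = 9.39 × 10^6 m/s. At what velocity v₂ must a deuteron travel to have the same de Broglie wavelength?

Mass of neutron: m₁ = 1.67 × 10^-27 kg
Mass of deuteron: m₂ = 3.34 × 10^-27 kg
v₂ = 4.70 × 10^6 m/s

For equal de Broglie wavelengths: λ₁ = λ₂

h/(m₁v₁) = h/(m₂v₂)
m₁v₁ = m₂v₂
v₂ = v₁ · (m₁/m₂)

v₂ = 9.39 × 10^6 m/s × (1.67 × 10^-27 kg / 3.34 × 10^-27 kg)
v₂ = 4.70 × 10^6 m/s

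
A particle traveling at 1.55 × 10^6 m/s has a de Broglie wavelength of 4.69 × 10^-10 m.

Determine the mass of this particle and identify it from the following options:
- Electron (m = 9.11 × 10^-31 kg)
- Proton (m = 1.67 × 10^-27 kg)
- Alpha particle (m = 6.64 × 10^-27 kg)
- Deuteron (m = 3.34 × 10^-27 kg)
The particle is an electron.

From λ = h/(mv), solve for mass:

m = h/(λv)
m = (6.626 × 10^-34 J·s) / (4.69 × 10^-10 m × 1.55 × 10^6 m/s)
m = 9.11 × 10^-31 kg

Comparing with the listed masses, this is closest to an electron.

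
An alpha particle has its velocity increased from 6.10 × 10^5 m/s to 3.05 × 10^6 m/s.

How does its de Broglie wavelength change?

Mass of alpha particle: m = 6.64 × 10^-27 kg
The wavelength decreases by a factor of 5.

Using λ = h/(mv):

Initial wavelength: λ₁ = h/(mv₁) = 1.64 × 10^-13 m
Final wavelength: λ₂ = h/(mv₂) = 3.27 × 10^-14 m

Since λ ∝ 1/v, when velocity increases by a factor of 5, the wavelength decreases by a factor of 5.

λ₂/λ₁ = v₁/v₂ = 1/5

The wavelength decreases by a factor of 5.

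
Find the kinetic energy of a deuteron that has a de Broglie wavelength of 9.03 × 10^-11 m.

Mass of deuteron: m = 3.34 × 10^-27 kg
8.06 × 10^-21 J (or 0.0503 eV)

From λ = h/√(2mKE), we solve for KE:

λ² = h²/(2mKE)
KE = h²/(2mλ²)
KE = (6.626 × 10^-34 J·s)² / (2 × 3.34 × 10^-27 kg × (9.03 × 10^-11 m)²)
KE = 8.06 × 10^-21 J
KE = 0.0503 eV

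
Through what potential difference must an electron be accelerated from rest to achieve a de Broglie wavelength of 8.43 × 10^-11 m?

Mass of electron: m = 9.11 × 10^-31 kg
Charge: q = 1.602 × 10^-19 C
212 V

From λ = h/√(2mqV), we solve for V:

λ² = h²/(2mqV)
V = h²/(2mqλ²)
V = (6.626 × 10^-34 J·s)² / (2 × 9.11 × 10^-31 kg × 1.602 × 10^-19 C × (8.43 × 10^-11 m)²)
V = 212 V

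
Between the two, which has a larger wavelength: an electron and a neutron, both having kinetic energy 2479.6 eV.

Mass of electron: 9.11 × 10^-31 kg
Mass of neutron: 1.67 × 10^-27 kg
The electron has the longer wavelength.

Using λ = h/√(2mKE):

For electron: λ₁ = h/√(2m₁KE) = 2.46 × 10^-11 m
For neutron: λ₂ = h/√(2m₂KE) = 5.75 × 10^-13 m

Since λ ∝ 1/√m at constant kinetic energy, the lighter particle has the longer wavelength.

The electron has the longer de Broglie wavelength.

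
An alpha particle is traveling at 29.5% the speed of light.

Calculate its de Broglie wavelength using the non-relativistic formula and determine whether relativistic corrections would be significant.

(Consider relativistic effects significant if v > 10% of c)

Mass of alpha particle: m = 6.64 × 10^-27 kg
Yes, relativistic corrections are needed.

Using the non-relativistic de Broglie formula λ = h/(mv):

v = 29.5% × c = 8.844 × 10^7 m/s

λ = h/(mv)
λ = (6.626 × 10^-34 J·s) / (6.64 × 10^-27 kg × 8.844 × 10^7 m/s)
λ = 1.13 × 10^-15 m

Since v = 29.5% of c > 10% of c, relativistic corrections ARE significant and the actual wavelength would differ from this non-relativistic estimate.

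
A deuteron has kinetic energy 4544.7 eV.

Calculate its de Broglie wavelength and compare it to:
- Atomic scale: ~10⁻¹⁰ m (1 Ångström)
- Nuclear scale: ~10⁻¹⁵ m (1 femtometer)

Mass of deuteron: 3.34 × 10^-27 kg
λ = 3.00 × 10^-13 m, which is between nuclear and atomic scales.

Using λ = h/√(2mKE):

KE = 4544.7 eV = 7.281 × 10^-16 J

λ = h/√(2mKE)
λ = (6.626 × 10^-34 J·s) / √(2 × 3.34 × 10^-27 kg × 7.281 × 10^-16 J)
λ = 3.00 × 10^-13 m

Comparison:
- Atomic scale (10⁻¹⁰ m): λ is 0.003× this size
- Nuclear scale (10⁻¹⁵ m): λ is 3e+02× this size

The wavelength is between nuclear and atomic scales.

This wavelength is appropriate for probing atomic structure but too large for nuclear physics experiments.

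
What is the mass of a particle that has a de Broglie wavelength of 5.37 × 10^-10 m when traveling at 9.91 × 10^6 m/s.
1.25 × 10^-31 kg

From the de Broglie relation λ = h/(mv), we solve for m:

m = h/(λv)
m = (6.626 × 10^-34 J·s) / (5.37 × 10^-10 m × 9.91 × 10^6 m/s)
m = 1.25 × 10^-31 kg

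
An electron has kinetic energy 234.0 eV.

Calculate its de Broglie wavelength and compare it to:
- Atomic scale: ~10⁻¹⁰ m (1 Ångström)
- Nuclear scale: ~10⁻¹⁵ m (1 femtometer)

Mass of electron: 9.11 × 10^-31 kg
λ = 8.02 × 10^-11 m, which is between nuclear and atomic scales.

Using λ = h/√(2mKE):

KE = 234.0 eV = 3.749 × 10^-17 J

λ = h/√(2mKE)
λ = (6.626 × 10^-34 J·s) / √(2 × 9.11 × 10^-31 kg × 3.749 × 10^-17 J)
λ = 8.02 × 10^-11 m

Comparison:
- Atomic scale (10⁻¹⁰ m): λ is 0.8× this size
- Nuclear scale (10⁻¹⁵ m): λ is 8e+04× this size

The wavelength is between nuclear and atomic scales.

This wavelength is appropriate for probing atomic structure but too large for nuclear physics experiments.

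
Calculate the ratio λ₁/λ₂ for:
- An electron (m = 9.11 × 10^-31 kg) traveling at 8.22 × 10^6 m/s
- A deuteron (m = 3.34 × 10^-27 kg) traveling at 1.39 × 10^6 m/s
λ₁/λ₂ = 620

Using λ = h/(mv):

λ₁ = h/(m₁v₁) = 8.85 × 10^-11 m
λ₂ = h/(m₂v₂) = 1.43 × 10^-13 m

Ratio λ₁/λ₂ = (m₂v₂)/(m₁v₁)
         = (3.34 × 10^-27 kg × 1.39 × 10^6 m/s) / (9.11 × 10^-31 kg × 8.22 × 10^6 m/s)
         = 620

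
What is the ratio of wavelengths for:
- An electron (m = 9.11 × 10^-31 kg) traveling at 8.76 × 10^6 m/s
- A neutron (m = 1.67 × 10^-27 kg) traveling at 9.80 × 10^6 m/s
λ₁/λ₂ = 2.05 × 10^3

Using λ = h/(mv):

λ₁ = h/(m₁v₁) = 8.30 × 10^-11 m
λ₂ = h/(m₂v₂) = 4.05 × 10^-14 m

Ratio λ₁/λ₂ = (m₂v₂)/(m₁v₁)
         = (1.67 × 10^-27 kg × 9.80 × 10^6 m/s) / (9.11 × 10^-31 kg × 8.76 × 10^6 m/s)
         = 2.05 × 10^3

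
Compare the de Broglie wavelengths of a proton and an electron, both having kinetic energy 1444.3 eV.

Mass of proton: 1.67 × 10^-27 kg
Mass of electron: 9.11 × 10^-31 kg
The electron has the longer wavelength.

Using λ = h/√(2mKE):

For proton: λ₁ = h/√(2m₁KE) = 7.54 × 10^-13 m
For electron: λ₂ = h/√(2m₂KE) = 3.23 × 10^-11 m

Since λ ∝ 1/√m at constant kinetic energy, the lighter particle has the longer wavelength.

The electron has the longer de Broglie wavelength.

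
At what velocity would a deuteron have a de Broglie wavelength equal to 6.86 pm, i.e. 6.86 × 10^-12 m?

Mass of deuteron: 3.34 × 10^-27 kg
2.89 × 10^4 m/s

From λ = h/(mv), solve for v:

v = h/(mλ)
v = (6.626 × 10^-34 J·s) / (3.34 × 10^-27 kg × 6.86 × 10^-12 m)
v = 2.89 × 10^4 m/s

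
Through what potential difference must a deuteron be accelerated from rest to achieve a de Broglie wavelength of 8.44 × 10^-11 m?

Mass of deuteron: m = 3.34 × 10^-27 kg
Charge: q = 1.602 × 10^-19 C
5.76 × 10^-2 V

From λ = h/√(2mqV), we solve for V:

λ² = h²/(2mqV)
V = h²/(2mqλ²)
V = (6.626 × 10^-34 J·s)² / (2 × 3.34 × 10^-27 kg × 1.602 × 10^-19 C × (8.44 × 10^-11 m)²)
V = 5.76 × 10^-2 V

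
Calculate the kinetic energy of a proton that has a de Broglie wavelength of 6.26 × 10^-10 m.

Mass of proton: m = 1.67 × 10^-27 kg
3.35 × 10^-22 J (or 2.09 × 10^-3 eV)

From λ = h/√(2mKE), we solve for KE:

λ² = h²/(2mKE)
KE = h²/(2mλ²)
KE = (6.626 × 10^-34 J·s)² / (2 × 1.67 × 10^-27 kg × (6.26 × 10^-10 m)²)
KE = 3.35 × 10^-22 J
KE = 2.09 × 10^-3 eV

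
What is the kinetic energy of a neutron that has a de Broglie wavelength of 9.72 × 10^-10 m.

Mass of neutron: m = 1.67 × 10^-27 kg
1.39 × 10^-22 J (or 8.68 × 10^-4 eV)

From λ = h/√(2mKE), we solve for KE:

λ² = h²/(2mKE)
KE = h²/(2mλ²)
KE = (6.626 × 10^-34 J·s)² / (2 × 1.67 × 10^-27 kg × (9.72 × 10^-10 m)²)
KE = 1.39 × 10^-22 J
KE = 8.68 × 10^-4 eV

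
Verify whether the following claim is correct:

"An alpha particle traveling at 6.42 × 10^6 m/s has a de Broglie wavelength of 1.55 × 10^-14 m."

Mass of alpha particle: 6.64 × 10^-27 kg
True

The claim is correct.

Using λ = h/(mv):
λ = (6.626 × 10^-34 J·s) / (6.64 × 10^-27 kg × 6.42 × 10^6 m/s)
λ = 1.55 × 10^-14 m

This matches the claimed value.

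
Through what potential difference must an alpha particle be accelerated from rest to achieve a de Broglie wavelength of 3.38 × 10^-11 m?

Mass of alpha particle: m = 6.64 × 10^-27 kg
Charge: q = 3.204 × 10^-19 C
9.03 × 10^-2 V

From λ = h/√(2mqV), we solve for V:

λ² = h²/(2mqV)
V = h²/(2mqλ²)
V = (6.626 × 10^-34 J·s)² / (2 × 6.64 × 10^-27 kg × 3.204 × 10^-19 C × (3.38 × 10^-11 m)²)
V = 9.03 × 10^-2 V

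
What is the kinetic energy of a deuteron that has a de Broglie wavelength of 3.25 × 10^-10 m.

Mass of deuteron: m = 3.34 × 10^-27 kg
6.22 × 10^-22 J (or 3.88 × 10^-3 eV)

From λ = h/√(2mKE), we solve for KE:

λ² = h²/(2mKE)
KE = h²/(2mλ²)
KE = (6.626 × 10^-34 J·s)² / (2 × 3.34 × 10^-27 kg × (3.25 × 10^-10 m)²)
KE = 6.22 × 10^-22 J
KE = 3.88 × 10^-3 eV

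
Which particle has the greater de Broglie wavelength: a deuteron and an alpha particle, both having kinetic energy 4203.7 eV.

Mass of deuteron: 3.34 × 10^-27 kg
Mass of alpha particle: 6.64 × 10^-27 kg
The deuteron has the longer wavelength.

Using λ = h/√(2mKE):

For deuteron: λ₁ = h/√(2m₁KE) = 3.12 × 10^-13 m
For alpha particle: λ₂ = h/√(2m₂KE) = 2.22 × 10^-13 m

Since λ ∝ 1/√m at constant kinetic energy, the lighter particle has the longer wavelength.

The deuteron has the longer de Broglie wavelength.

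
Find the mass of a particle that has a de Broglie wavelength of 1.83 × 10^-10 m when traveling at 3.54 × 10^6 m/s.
1.02 × 10^-30 kg

From the de Broglie relation λ = h/(mv), we solve for m:

m = h/(λv)
m = (6.626 × 10^-34 J·s) / (1.83 × 10^-10 m × 3.54 × 10^6 m/s)
m = 1.02 × 10^-30 kg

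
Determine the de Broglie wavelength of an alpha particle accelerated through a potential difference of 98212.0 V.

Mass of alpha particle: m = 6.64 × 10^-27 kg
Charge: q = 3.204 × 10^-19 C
3.24 × 10^-14 m

When a particle is accelerated through voltage V, it gains kinetic energy KE = qV.

The de Broglie wavelength is then λ = h/√(2mqV):

λ = h/√(2mqV)
λ = (6.626 × 10^-34 J·s) / √(2 × 6.64 × 10^-27 kg × 3.204 × 10^-19 C × 98212.0 V)
λ = 3.24 × 10^-14 m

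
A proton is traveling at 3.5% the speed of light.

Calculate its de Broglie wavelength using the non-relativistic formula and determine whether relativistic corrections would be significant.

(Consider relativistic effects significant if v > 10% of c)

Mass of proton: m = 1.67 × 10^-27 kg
No, relativistic corrections are not needed.

Using the non-relativistic de Broglie formula λ = h/(mv):

v = 3.5% × c = 1.049 × 10^7 m/s

λ = h/(mv)
λ = (6.626 × 10^-34 J·s) / (1.67 × 10^-27 kg × 1.049 × 10^7 m/s)
λ = 3.78 × 10^-14 m

Since v = 3.5% of c < 10% of c, relativistic corrections are NOT significant and this non-relativistic result is a good approximation.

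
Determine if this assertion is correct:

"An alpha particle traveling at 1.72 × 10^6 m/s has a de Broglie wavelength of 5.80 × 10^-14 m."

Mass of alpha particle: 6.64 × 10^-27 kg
True

The claim is correct.

Using λ = h/(mv):
λ = (6.626 × 10^-34 J·s) / (6.64 × 10^-27 kg × 1.72 × 10^6 m/s)
λ = 5.80 × 10^-14 m

This matches the claimed value.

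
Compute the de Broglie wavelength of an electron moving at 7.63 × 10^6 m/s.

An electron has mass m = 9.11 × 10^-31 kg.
9.53 × 10^-11 m

Using the de Broglie relation λ = h/(mv):

λ = h/(mv)
λ = (6.626 × 10^-34 J·s) / (9.11 × 10^-31 kg × 7.63 × 10^6 m/s)
λ = 9.53 × 10^-11 m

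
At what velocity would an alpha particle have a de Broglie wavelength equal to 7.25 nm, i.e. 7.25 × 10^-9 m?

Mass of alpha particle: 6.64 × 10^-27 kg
1.38 × 10^1 m/s

From λ = h/(mv), solve for v:

v = h/(mλ)
v = (6.626 × 10^-34 J·s) / (6.64 × 10^-27 kg × 7.25 × 10^-9 m)
v = 1.38 × 10^1 m/s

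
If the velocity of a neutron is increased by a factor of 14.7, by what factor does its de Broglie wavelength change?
The wavelength decreases by a factor of 14.7.

From λ = h/(mv), the wavelength is inversely proportional to velocity:

λ ∝ 1/v

If v → 14.7v, then λ → λ/14.7

When velocity is increased by a factor of 14.7, the wavelength decreases by a factor of 14.7.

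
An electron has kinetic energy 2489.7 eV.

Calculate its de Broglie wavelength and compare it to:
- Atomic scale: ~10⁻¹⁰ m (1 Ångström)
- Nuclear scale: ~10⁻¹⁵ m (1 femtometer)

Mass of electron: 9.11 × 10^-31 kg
λ = 2.46 × 10^-11 m, which is between nuclear and atomic scales.

Using λ = h/√(2mKE):

KE = 2489.7 eV = 3.989 × 10^-16 J

λ = h/√(2mKE)
λ = (6.626 × 10^-34 J·s) / √(2 × 9.11 × 10^-31 kg × 3.989 × 10^-16 J)
λ = 2.46 × 10^-11 m

Comparison:
- Atomic scale (10⁻¹⁰ m): λ is 0.25× this size
- Nuclear scale (10⁻¹⁵ m): λ is 2.5e+04× this size

The wavelength is between nuclear and atomic scales.

This wavelength is appropriate for probing atomic structure but too large for nuclear physics experiments.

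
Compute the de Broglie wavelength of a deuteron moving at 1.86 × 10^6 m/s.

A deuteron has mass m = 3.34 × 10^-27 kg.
1.07 × 10^-13 m

Using the de Broglie relation λ = h/(mv):

λ = h/(mv)
λ = (6.626 × 10^-34 J·s) / (3.34 × 10^-27 kg × 1.86 × 10^6 m/s)
λ = 1.07 × 10^-13 m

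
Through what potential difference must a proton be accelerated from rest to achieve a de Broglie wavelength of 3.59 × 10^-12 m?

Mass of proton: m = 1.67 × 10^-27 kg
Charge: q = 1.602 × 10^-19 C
63.7 V

From λ = h/√(2mqV), we solve for V:

λ² = h²/(2mqV)
V = h²/(2mqλ²)
V = (6.626 × 10^-34 J·s)² / (2 × 1.67 × 10^-27 kg × 1.602 × 10^-19 C × (3.59 × 10^-12 m)²)
V = 63.7 V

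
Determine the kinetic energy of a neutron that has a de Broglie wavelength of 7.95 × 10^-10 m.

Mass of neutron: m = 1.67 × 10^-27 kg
2.08 × 10^-22 J (or 1.30 × 10^-3 eV)

From λ = h/√(2mKE), we solve for KE:

λ² = h²/(2mKE)
KE = h²/(2mλ²)
KE = (6.626 × 10^-34 J·s)² / (2 × 1.67 × 10^-27 kg × (7.95 × 10^-10 m)²)
KE = 2.08 × 10^-22 J
KE = 1.30 × 10^-3 eV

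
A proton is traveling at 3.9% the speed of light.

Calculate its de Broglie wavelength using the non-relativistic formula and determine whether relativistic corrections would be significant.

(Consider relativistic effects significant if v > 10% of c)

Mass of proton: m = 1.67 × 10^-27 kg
No, relativistic corrections are not needed.

Using the non-relativistic de Broglie formula λ = h/(mv):

v = 3.9% × c = 1.169 × 10^7 m/s

λ = h/(mv)
λ = (6.626 × 10^-34 J·s) / (1.67 × 10^-27 kg × 1.169 × 10^7 m/s)
λ = 3.39 × 10^-14 m

Since v = 3.9% of c < 10% of c, relativistic corrections are NOT significant and this non-relativistic result is a good approximation.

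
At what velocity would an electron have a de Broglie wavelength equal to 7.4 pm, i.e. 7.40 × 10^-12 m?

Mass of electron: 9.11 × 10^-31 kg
9.83 × 10^7 m/s

From λ = h/(mv), solve for v:

v = h/(mλ)
v = (6.626 × 10^-34 J·s) / (9.11 × 10^-31 kg × 7.40 × 10^-12 m)
v = 9.83 × 10^7 m/s

Note: This velocity is 32.8% of the speed of light, so relativistic corrections would be needed for a more accurate calculation.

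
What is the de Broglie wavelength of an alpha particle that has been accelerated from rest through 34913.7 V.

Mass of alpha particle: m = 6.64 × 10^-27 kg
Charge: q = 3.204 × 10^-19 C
5.44 × 10^-14 m

When a particle is accelerated through voltage V, it gains kinetic energy KE = qV.

The de Broglie wavelength is then λ = h/√(2mqV):

λ = h/√(2mqV)
λ = (6.626 × 10^-34 J·s) / √(2 × 6.64 × 10^-27 kg × 3.204 × 10^-19 C × 34913.7 V)
λ = 5.44 × 10^-14 m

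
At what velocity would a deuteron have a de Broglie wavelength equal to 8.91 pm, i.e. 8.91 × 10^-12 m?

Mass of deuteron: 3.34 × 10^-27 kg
2.23 × 10^4 m/s

From λ = h/(mv), solve for v:

v = h/(mλ)
v = (6.626 × 10^-34 J·s) / (3.34 × 10^-27 kg × 8.91 × 10^-12 m)
v = 2.23 × 10^4 m/s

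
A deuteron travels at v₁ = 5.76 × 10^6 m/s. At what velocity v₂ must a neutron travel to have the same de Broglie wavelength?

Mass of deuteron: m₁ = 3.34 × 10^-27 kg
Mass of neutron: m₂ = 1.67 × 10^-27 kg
v₂ = 1.15 × 10^7 m/s

For equal de Broglie wavelengths: λ₁ = λ₂

h/(m₁v₁) = h/(m₂v₂)
m₁v₁ = m₂v₂
v₂ = v₁ · (m₁/m₂)

v₂ = 5.76 × 10^6 m/s × (3.34 × 10^-27 kg / 1.67 × 10^-27 kg)
v₂ = 1.15 × 10^7 m/s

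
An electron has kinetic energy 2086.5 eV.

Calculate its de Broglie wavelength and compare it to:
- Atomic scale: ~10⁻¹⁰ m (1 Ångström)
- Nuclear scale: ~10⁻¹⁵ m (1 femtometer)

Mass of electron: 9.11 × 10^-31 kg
λ = 2.68 × 10^-11 m, which is between nuclear and atomic scales.

Using λ = h/√(2mKE):

KE = 2086.5 eV = 3.343 × 10^-16 J

λ = h/√(2mKE)
λ = (6.626 × 10^-34 J·s) / √(2 × 9.11 × 10^-31 kg × 3.343 × 10^-16 J)
λ = 2.68 × 10^-11 m

Comparison:
- Atomic scale (10⁻¹⁰ m): λ is 0.27× this size
- Nuclear scale (10⁻¹⁵ m): λ is 2.7e+04× this size

The wavelength is between nuclear and atomic scales.

This wavelength is appropriate for probing atomic structure but too large for nuclear physics experiments.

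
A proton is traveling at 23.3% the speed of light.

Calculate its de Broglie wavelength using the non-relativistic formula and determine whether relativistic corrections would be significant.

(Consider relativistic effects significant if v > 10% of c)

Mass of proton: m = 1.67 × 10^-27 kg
Yes, relativistic corrections are needed.

Using the non-relativistic de Broglie formula λ = h/(mv):

v = 23.3% × c = 6.985 × 10^7 m/s

λ = h/(mv)
λ = (6.626 × 10^-34 J·s) / (1.67 × 10^-27 kg × 6.985 × 10^7 m/s)
λ = 5.68 × 10^-15 m

Since v = 23.3% of c > 10% of c, relativistic corrections ARE significant and the actual wavelength would differ from this non-relativistic estimate.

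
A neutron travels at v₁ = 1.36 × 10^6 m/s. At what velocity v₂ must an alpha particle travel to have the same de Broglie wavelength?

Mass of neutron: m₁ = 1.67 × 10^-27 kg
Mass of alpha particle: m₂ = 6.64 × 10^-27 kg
v₂ = 3.42 × 10^5 m/s

For equal de Broglie wavelengths: λ₁ = λ₂

h/(m₁v₁) = h/(m₂v₂)
m₁v₁ = m₂v₂
v₂ = v₁ · (m₁/m₂)

v₂ = 1.36 × 10^6 m/s × (1.67 × 10^-27 kg / 6.64 × 10^-27 kg)
v₂ = 3.42 × 10^5 m/s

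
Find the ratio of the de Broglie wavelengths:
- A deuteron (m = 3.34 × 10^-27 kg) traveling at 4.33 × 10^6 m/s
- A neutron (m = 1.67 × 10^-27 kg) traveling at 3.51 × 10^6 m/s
λ₁/λ₂ = 0.405

Using λ = h/(mv):

λ₁ = h/(m₁v₁) = 4.58 × 10^-14 m
λ₂ = h/(m₂v₂) = 1.13 × 10^-13 m

Ratio λ₁/λ₂ = (m₂v₂)/(m₁v₁)
         = (1.67 × 10^-27 kg × 3.51 × 10^6 m/s) / (3.34 × 10^-27 kg × 4.33 × 10^6 m/s)
         = 0.405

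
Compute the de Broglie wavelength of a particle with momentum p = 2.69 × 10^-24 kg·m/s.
2.46 × 10^-10 m

Using the de Broglie relation λ = h/p:

λ = h/p
λ = (6.626 × 10^-34 J·s) / (2.69 × 10^-24 kg·m/s)
λ = 2.46 × 10^-10 m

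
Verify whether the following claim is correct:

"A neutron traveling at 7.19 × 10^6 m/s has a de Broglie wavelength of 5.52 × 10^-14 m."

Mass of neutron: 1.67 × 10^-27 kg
True

The claim is correct.

Using λ = h/(mv):
λ = (6.626 × 10^-34 J·s) / (1.67 × 10^-27 kg × 7.19 × 10^6 m/s)
λ = 5.52 × 10^-14 m

This matches the claimed value.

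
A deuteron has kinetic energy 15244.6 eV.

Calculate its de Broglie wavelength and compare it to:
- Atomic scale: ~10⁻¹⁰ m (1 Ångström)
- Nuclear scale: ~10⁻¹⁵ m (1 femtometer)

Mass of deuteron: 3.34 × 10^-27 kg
λ = 1.64 × 10^-13 m, which is between nuclear and atomic scales.

Using λ = h/√(2mKE):

KE = 15244.6 eV = 2.442 × 10^-15 J

λ = h/√(2mKE)
λ = (6.626 × 10^-34 J·s) / √(2 × 3.34 × 10^-27 kg × 2.442 × 10^-15 J)
λ = 1.64 × 10^-13 m

Comparison:
- Atomic scale (10⁻¹⁰ m): λ is 0.0016× this size
- Nuclear scale (10⁻¹⁵ m): λ is 1.6e+02× this size

The wavelength is between nuclear and atomic scales.

This wavelength is appropriate for probing atomic structure but too large for nuclear physics experiments.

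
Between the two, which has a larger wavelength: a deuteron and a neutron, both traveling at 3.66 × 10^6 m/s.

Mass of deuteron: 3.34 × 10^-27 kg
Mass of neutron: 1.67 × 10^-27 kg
The neutron has the longer wavelength.

Using λ = h/(mv), since both particles have the same velocity, the wavelength depends only on mass.

For deuteron: λ₁ = h/(m₁v) = 5.42 × 10^-14 m
For neutron: λ₂ = h/(m₂v) = 1.08 × 10^-13 m

Since λ ∝ 1/m at constant velocity, the lighter particle has the longer wavelength.

The neutron has the longer de Broglie wavelength.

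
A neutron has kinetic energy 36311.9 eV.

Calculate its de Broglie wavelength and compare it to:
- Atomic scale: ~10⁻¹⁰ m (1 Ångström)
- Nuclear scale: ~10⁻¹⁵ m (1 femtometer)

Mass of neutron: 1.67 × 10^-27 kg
λ = 1.50 × 10^-13 m, which is between nuclear and atomic scales.

Using λ = h/√(2mKE):

KE = 36311.9 eV = 5.818 × 10^-15 J

λ = h/√(2mKE)
λ = (6.626 × 10^-34 J·s) / √(2 × 1.67 × 10^-27 kg × 5.818 × 10^-15 J)
λ = 1.50 × 10^-13 m

Comparison:
- Atomic scale (10⁻¹⁰ m): λ is 0.0015× this size
- Nuclear scale (10⁻¹⁵ m): λ is 1.5e+02× this size

The wavelength is between nuclear and atomic scales.

This wavelength is appropriate for probing atomic structure but too large for nuclear physics experiments.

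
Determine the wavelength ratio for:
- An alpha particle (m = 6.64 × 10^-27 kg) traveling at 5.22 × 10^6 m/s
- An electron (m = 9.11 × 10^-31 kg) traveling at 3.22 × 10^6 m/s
λ₁/λ₂ = 8.46 × 10^-5

Using λ = h/(mv):

λ₁ = h/(m₁v₁) = 1.91 × 10^-14 m
λ₂ = h/(m₂v₂) = 2.26 × 10^-10 m

Ratio λ₁/λ₂ = (m₂v₂)/(m₁v₁)
         = (9.11 × 10^-31 kg × 3.22 × 10^6 m/s) / (6.64 × 10^-27 kg × 5.22 × 10^6 m/s)
         = 8.46 × 10^-5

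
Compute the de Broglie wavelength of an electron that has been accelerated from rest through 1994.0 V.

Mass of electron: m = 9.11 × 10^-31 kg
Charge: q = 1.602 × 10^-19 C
2.75 × 10^-11 m

When a particle is accelerated through voltage V, it gains kinetic energy KE = qV.

The de Broglie wavelength is then λ = h/√(2mqV):

λ = h/√(2mqV)
λ = (6.626 × 10^-34 J·s) / √(2 × 9.11 × 10^-31 kg × 1.602 × 10^-19 C × 1994.0 V)
λ = 2.75 × 10^-11 m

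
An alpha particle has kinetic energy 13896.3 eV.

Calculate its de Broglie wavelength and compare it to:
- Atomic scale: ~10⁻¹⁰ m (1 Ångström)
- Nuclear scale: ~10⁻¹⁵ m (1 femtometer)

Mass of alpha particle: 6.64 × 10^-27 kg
λ = 1.22 × 10^-13 m, which is between nuclear and atomic scales.

Using λ = h/√(2mKE):

KE = 13896.3 eV = 2.226 × 10^-15 J

λ = h/√(2mKE)
λ = (6.626 × 10^-34 J·s) / √(2 × 6.64 × 10^-27 kg × 2.226 × 10^-15 J)
λ = 1.22 × 10^-13 m

Comparison:
- Atomic scale (10⁻¹⁰ m): λ is 0.0012× this size
- Nuclear scale (10⁻¹⁵ m): λ is 1.2e+02× this size

The wavelength is between nuclear and atomic scales.

This wavelength is appropriate for probing atomic structure but too large for nuclear physics experiments.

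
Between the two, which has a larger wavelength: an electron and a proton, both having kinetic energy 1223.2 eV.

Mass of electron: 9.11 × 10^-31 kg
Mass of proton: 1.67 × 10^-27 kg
The electron has the longer wavelength.

Using λ = h/√(2mKE):

For electron: λ₁ = h/√(2m₁KE) = 3.51 × 10^-11 m
For proton: λ₂ = h/√(2m₂KE) = 8.19 × 10^-13 m

Since λ ∝ 1/√m at constant kinetic energy, the lighter particle has the longer wavelength.

The electron has the longer de Broglie wavelength.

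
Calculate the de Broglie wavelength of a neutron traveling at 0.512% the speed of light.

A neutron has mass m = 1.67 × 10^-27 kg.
2.58 × 10^-13 m

Using the de Broglie relation λ = h/(mv):

v = 0.512% × c = 1.535 × 10^6 m/s

λ = h/(mv)
λ = (6.626 × 10^-34 J·s) / (1.67 × 10^-27 kg × 1.535 × 10^6 m/s)
λ = 2.58 × 10^-13 m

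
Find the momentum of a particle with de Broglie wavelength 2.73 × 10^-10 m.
2.43 × 10^-24 kg·m/s

From the de Broglie relation λ = h/p, we solve for p:

p = h/λ
p = (6.626 × 10^-34 J·s) / (2.73 × 10^-10 m)
p = 2.43 × 10^-24 kg·m/s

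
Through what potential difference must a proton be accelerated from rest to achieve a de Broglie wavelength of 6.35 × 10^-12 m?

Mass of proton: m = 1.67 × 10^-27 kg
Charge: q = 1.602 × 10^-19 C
20.3 V

From λ = h/√(2mqV), we solve for V:

λ² = h²/(2mqV)
V = h²/(2mqλ²)
V = (6.626 × 10^-34 J·s)² / (2 × 1.67 × 10^-27 kg × 1.602 × 10^-19 C × (6.35 × 10^-12 m)²)
V = 20.3 V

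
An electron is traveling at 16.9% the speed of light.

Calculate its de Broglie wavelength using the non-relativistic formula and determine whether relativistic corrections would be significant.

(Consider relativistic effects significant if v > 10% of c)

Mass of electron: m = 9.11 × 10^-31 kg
Yes, relativistic corrections are needed.

Using the non-relativistic de Broglie formula λ = h/(mv):

v = 16.9% × c = 5.066 × 10^7 m/s

λ = h/(mv)
λ = (6.626 × 10^-34 J·s) / (9.11 × 10^-31 kg × 5.066 × 10^7 m/s)
λ = 1.44 × 10^-11 m

Since v = 16.9% of c > 10% of c, relativistic corrections ARE significant and the actual wavelength would differ from this non-relativistic estimate.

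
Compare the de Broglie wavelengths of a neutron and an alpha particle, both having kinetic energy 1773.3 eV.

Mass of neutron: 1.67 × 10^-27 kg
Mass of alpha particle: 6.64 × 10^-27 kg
The neutron has the longer wavelength.

Using λ = h/√(2mKE):

For neutron: λ₁ = h/√(2m₁KE) = 6.80 × 10^-13 m
For alpha particle: λ₂ = h/√(2m₂KE) = 3.41 × 10^-13 m

Since λ ∝ 1/√m at constant kinetic energy, the lighter particle has the longer wavelength.

The neutron has the longer de Broglie wavelength.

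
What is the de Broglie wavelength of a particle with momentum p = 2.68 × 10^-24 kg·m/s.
2.47 × 10^-10 m

Using the de Broglie relation λ = h/p:

λ = h/p
λ = (6.626 × 10^-34 J·s) / (2.68 × 10^-24 kg·m/s)
λ = 2.47 × 10^-10 m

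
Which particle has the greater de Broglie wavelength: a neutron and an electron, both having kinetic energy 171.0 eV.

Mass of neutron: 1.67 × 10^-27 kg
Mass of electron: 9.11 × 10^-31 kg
The electron has the longer wavelength.

Using λ = h/√(2mKE):

For neutron: λ₁ = h/√(2m₁KE) = 2.19 × 10^-12 m
For electron: λ₂ = h/√(2m₂KE) = 9.38 × 10^-11 m

Since λ ∝ 1/√m at constant kinetic energy, the lighter particle has the longer wavelength.

The electron has the longer de Broglie wavelength.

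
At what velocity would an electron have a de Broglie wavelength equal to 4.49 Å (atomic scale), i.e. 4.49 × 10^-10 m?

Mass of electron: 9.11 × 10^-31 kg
1.62 × 10^6 m/s

From λ = h/(mv), solve for v:

v = h/(mλ)
v = (6.626 × 10^-34 J·s) / (9.11 × 10^-31 kg × 4.49 × 10^-10 m)
v = 1.62 × 10^6 m/s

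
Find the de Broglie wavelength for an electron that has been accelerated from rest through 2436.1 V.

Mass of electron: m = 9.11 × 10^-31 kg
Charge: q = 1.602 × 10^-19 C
2.48 × 10^-11 m

When a particle is accelerated through voltage V, it gains kinetic energy KE = qV.

The de Broglie wavelength is then λ = h/√(2mqV):

λ = h/√(2mqV)
λ = (6.626 × 10^-34 J·s) / √(2 × 9.11 × 10^-31 kg × 1.602 × 10^-19 C × 2436.1 V)
λ = 2.48 × 10^-11 m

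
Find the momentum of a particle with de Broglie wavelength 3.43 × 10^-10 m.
1.93 × 10^-24 kg·m/s

From the de Broglie relation λ = h/p, we solve for p:

p = h/λ
p = (6.626 × 10^-34 J·s) / (3.43 × 10^-10 m)
p = 1.93 × 10^-24 kg·m/s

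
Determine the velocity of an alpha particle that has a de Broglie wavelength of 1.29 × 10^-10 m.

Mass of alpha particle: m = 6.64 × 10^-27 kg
7.74 × 10^2 m/s

From the de Broglie relation λ = h/(mv), we solve for v:

v = h/(mλ)
v = (6.626 × 10^-34 J·s) / (6.64 × 10^-27 kg × 1.29 × 10^-10 m)
v = 7.74 × 10^2 m/s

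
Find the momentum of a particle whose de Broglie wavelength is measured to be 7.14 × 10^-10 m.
9.28 × 10^-25 kg·m/s

From the de Broglie relation λ = h/p, we solve for p:

p = h/λ
p = (6.626 × 10^-34 J·s) / (7.14 × 10^-10 m)
p = 9.28 × 10^-25 kg·m/s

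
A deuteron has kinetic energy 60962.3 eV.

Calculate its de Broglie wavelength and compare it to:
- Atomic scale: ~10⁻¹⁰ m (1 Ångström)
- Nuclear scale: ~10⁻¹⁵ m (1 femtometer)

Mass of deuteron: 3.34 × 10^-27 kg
λ = 8.20 × 10^-14 m, which is between nuclear and atomic scales.

Using λ = h/√(2mKE):

KE = 60962.3 eV = 9.767 × 10^-15 J

λ = h/√(2mKE)
λ = (6.626 × 10^-34 J·s) / √(2 × 3.34 × 10^-27 kg × 9.767 × 10^-15 J)
λ = 8.20 × 10^-14 m

Comparison:
- Atomic scale (10⁻¹⁰ m): λ is 0.00082× this size
- Nuclear scale (10⁻¹⁵ m): λ is 82× this size

The wavelength is between nuclear and atomic scales.

This wavelength is appropriate for probing atomic structure but too large for nuclear physics experiments.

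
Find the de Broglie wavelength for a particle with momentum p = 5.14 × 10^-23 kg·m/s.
1.29 × 10^-11 m

Using the de Broglie relation λ = h/p:

λ = h/p
λ = (6.626 × 10^-34 J·s) / (5.14 × 10^-23 kg·m/s)
λ = 1.29 × 10^-11 m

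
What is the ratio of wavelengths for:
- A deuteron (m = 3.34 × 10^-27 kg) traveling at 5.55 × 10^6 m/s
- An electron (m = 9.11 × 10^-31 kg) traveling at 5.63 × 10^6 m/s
λ₁/λ₂ = 2.77 × 10^-4

Using λ = h/(mv):

λ₁ = h/(m₁v₁) = 3.57 × 10^-14 m
λ₂ = h/(m₂v₂) = 1.29 × 10^-10 m

Ratio λ₁/λ₂ = (m₂v₂)/(m₁v₁)
         = (9.11 × 10^-31 kg × 5.63 × 10^6 m/s) / (3.34 × 10^-27 kg × 5.55 × 10^6 m/s)
         = 2.77 × 10^-4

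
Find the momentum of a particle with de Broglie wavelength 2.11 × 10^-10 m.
3.14 × 10^-24 kg·m/s

From the de Broglie relation λ = h/p, we solve for p:

p = h/λ
p = (6.626 × 10^-34 J·s) / (2.11 × 10^-10 m)
p = 3.14 × 10^-24 kg·m/s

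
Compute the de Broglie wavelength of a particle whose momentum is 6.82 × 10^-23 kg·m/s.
9.72 × 10^-12 m

Using the de Broglie relation λ = h/p:

λ = h/p
λ = (6.626 × 10^-34 J·s) / (6.82 × 10^-23 kg·m/s)
λ = 9.72 × 10^-12 m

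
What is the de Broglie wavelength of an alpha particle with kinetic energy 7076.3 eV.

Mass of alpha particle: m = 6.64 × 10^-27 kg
1.71 × 10^-13 m

Using λ = h/√(2mKE):

First convert KE to Joules: KE = 7076.3 eV = 1.134 × 10^-15 J

λ = h/√(2mKE)
λ = (6.626 × 10^-34 J·s) / √(2 × 6.64 × 10^-27 kg × 1.134 × 10^-15 J)
λ = 1.71 × 10^-13 m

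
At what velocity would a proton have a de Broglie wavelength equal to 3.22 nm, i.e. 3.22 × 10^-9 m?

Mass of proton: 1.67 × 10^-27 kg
1.23 × 10^2 m/s

From λ = h/(mv), solve for v:

v = h/(mλ)
v = (6.626 × 10^-34 J·s) / (1.67 × 10^-27 kg × 3.22 × 10^-9 m)
v = 1.23 × 10^2 m/s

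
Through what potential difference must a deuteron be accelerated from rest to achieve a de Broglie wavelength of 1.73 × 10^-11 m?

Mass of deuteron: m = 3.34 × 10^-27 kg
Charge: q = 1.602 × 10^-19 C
1.37 V

From λ = h/√(2mqV), we solve for V:

λ² = h²/(2mqV)
V = h²/(2mqλ²)
V = (6.626 × 10^-34 J·s)² / (2 × 3.34 × 10^-27 kg × 1.602 × 10^-19 C × (1.73 × 10^-11 m)²)
V = 1.37 V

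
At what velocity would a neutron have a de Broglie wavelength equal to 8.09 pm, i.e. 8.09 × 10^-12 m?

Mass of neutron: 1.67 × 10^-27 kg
4.90 × 10^4 m/s

From λ = h/(mv), solve for v:

v = h/(mλ)
v = (6.626 × 10^-34 J·s) / (1.67 × 10^-27 kg × 8.09 × 10^-12 m)
v = 4.90 × 10^4 m/s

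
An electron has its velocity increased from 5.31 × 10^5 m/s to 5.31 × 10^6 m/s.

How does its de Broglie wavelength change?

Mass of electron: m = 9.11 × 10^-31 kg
The wavelength decreases by a factor of 10.

Using λ = h/(mv):

Initial wavelength: λ₁ = h/(mv₁) = 1.37 × 10^-9 m
Final wavelength: λ₂ = h/(mv₂) = 1.37 × 10^-10 m

Since λ ∝ 1/v, when velocity increases by a factor of 10, the wavelength decreases by a factor of 10.

λ₂/λ₁ = v₁/v₂ = 1/10

The wavelength decreases by a factor of 10.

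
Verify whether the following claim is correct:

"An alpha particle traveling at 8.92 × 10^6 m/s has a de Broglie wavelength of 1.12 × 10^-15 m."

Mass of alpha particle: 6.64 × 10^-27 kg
False

The claim is incorrect.

Using λ = h/(mv):
λ = (6.626 × 10^-34 J·s) / (6.64 × 10^-27 kg × 8.92 × 10^6 m/s)
λ = 1.12 × 10^-14 m

The actual wavelength differs from the claimed 1.12 × 10^-15 m.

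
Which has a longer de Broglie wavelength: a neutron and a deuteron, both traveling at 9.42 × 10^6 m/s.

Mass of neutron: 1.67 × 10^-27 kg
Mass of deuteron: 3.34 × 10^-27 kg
The neutron has the longer wavelength.

Using λ = h/(mv), since both particles have the same velocity, the wavelength depends only on mass.

For neutron: λ₁ = h/(m₁v) = 4.21 × 10^-14 m
For deuteron: λ₂ = h/(m₂v) = 2.11 × 10^-14 m

Since λ ∝ 1/m at constant velocity, the lighter particle has the longer wavelength.

The neutron has the longer de Broglie wavelength.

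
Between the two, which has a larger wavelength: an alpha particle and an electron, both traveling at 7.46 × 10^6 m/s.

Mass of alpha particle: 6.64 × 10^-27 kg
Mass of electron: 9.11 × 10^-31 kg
The electron has the longer wavelength.

Using λ = h/(mv), since both particles have the same velocity, the wavelength depends only on mass.

For alpha particle: λ₁ = h/(m₁v) = 1.34 × 10^-14 m
For electron: λ₂ = h/(m₂v) = 9.75 × 10^-11 m

Since λ ∝ 1/m at constant velocity, the lighter particle has the longer wavelength.

The electron has the longer de Broglie wavelength.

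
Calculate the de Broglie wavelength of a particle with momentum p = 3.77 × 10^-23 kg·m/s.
1.76 × 10^-11 m

Using the de Broglie relation λ = h/p:

λ = h/p
λ = (6.626 × 10^-34 J·s) / (3.77 × 10^-23 kg·m/s)
λ = 1.76 × 10^-11 m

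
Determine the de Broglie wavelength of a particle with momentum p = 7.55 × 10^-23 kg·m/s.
8.78 × 10^-12 m

Using the de Broglie relation λ = h/p:

λ = h/p
λ = (6.626 × 10^-34 J·s) / (7.55 × 10^-23 kg·m/s)
λ = 8.78 × 10^-12 m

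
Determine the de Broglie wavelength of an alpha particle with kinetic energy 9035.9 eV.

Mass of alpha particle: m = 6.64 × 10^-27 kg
1.51 × 10^-13 m

Using λ = h/√(2mKE):

First convert KE to Joules: KE = 9035.9 eV = 1.448 × 10^-15 J

λ = h/√(2mKE)
λ = (6.626 × 10^-34 J·s) / √(2 × 6.64 × 10^-27 kg × 1.448 × 10^-15 J)
λ = 1.51 × 10^-13 m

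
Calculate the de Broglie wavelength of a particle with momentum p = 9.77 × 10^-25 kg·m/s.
6.78 × 10^-10 m

Using the de Broglie relation λ = h/p:

λ = h/p
λ = (6.626 × 10^-34 J·s) / (9.77 × 10^-25 kg·m/s)
λ = 6.78 × 10^-10 m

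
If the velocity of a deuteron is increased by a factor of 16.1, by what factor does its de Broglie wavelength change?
The wavelength decreases by a factor of 16.1.

From λ = h/(mv), the wavelength is inversely proportional to velocity:

λ ∝ 1/v

If v → 16.1v, then λ → λ/16.1

When velocity is increased by a factor of 16.1, the wavelength decreases by a factor of 16.1.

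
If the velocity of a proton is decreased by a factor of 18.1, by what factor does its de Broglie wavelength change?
The wavelength increases by a factor of 18.1.

From λ = h/(mv), the wavelength is inversely proportional to velocity:

λ ∝ 1/v

If v → v/18.1, then λ → 18.1λ

When velocity is decreased by a factor of 18.1, the wavelength increases by a factor of 18.1.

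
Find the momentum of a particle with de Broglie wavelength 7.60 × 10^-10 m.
8.72 × 10^-25 kg·m/s

From the de Broglie relation λ = h/p, we solve for p:

p = h/λ
p = (6.626 × 10^-34 J·s) / (7.60 × 10^-10 m)
p = 8.72 × 10^-25 kg·m/s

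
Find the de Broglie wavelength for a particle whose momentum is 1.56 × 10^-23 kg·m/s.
4.25 × 10^-11 m

Using the de Broglie relation λ = h/p:

λ = h/p
λ = (6.626 × 10^-34 J·s) / (1.56 × 10^-23 kg·m/s)
λ = 4.25 × 10^-11 m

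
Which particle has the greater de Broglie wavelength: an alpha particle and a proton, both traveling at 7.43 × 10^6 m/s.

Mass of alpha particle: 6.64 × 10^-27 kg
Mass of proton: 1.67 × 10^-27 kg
The proton has the longer wavelength.

Using λ = h/(mv), since both particles have the same velocity, the wavelength depends only on mass.

For alpha particle: λ₁ = h/(m₁v) = 1.34 × 10^-14 m
For proton: λ₂ = h/(m₂v) = 5.34 × 10^-14 m

Since λ ∝ 1/m at constant velocity, the lighter particle has the longer wavelength.

The proton has the longer de Broglie wavelength.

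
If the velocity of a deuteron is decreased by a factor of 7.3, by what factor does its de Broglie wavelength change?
The wavelength increases by a factor of 7.3.

From λ = h/(mv), the wavelength is inversely proportional to velocity:

λ ∝ 1/v

If v → v/7.3, then λ → 7.3λ

When velocity is decreased by a factor of 7.3, the wavelength increases by a factor of 7.3.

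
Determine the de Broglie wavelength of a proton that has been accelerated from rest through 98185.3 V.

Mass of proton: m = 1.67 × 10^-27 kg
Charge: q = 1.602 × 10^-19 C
9.14 × 10^-14 m

When a particle is accelerated through voltage V, it gains kinetic energy KE = qV.

The de Broglie wavelength is then λ = h/√(2mqV):

λ = h/√(2mqV)
λ = (6.626 × 10^-34 J·s) / √(2 × 1.67 × 10^-27 kg × 1.602 × 10^-19 C × 98185.3 V)
λ = 9.14 × 10^-14 m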